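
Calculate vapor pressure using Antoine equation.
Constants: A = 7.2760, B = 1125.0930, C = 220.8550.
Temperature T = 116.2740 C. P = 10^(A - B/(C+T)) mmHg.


C+T = 337.1290
B/(C+T) = 3.3373
log10(P) = 7.2760 - 3.3373 = 3.9387
P = 10^3.9387 = 8684.0553 mmHg

8684.0553 mmHg


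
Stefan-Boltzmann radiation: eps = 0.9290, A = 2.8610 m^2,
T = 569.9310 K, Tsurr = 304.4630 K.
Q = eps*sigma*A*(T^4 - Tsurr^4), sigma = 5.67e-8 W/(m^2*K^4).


T^4 = 1.0551e+11
Tsurr^4 = 8.5929e+09
Q = 0.9290 * 5.67e-8 * 2.8610 * 9.6916e+10 = 14605.3607 W

14605.3607 W


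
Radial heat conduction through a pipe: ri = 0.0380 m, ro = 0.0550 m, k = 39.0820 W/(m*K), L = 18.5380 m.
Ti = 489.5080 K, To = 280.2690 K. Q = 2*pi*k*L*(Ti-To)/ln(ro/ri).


dT = 209.2390 K
ln(ro/ri) = 0.3697
Q = 2*pi*39.0820*18.5380*209.2390 / 0.3697 = 2576068.8932 W

2576068.8932 W


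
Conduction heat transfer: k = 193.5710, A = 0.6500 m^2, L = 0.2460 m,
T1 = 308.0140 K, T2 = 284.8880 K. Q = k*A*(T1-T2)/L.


dT = 23.1260 K
Q = 193.5710 * 0.6500 * 23.1260 / 0.2460 = 11828.2110 W

11828.2110 W


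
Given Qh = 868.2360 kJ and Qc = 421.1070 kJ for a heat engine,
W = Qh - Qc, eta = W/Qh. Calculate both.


W = 868.2360 - 421.1070 = 447.1290 kJ
eta = 447.1290 / 868.2360 = 0.5150 = 51.4986%

W = 447.1290 kJ, eta = 51.4986%


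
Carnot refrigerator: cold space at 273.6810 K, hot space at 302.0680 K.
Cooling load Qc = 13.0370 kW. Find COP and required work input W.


COP = 273.6810 / 28.3870 = 9.6411
W = 13.0370 / 9.6411 = 1.3522 kW

COP = 9.6411, W = 1.3522 kW


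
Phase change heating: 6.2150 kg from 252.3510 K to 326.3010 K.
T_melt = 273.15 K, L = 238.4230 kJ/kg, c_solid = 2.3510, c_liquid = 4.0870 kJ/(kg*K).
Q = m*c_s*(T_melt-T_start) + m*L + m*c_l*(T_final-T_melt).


Q1 (sensible, solid) = 6.2150 * 2.3510 * 20.7990 = 303.9039 kJ
Q2 (latent) = 6.2150 * 238.4230 = 1481.7989 kJ
Q3 (sensible, liquid) = 6.2150 * 4.0870 * 53.1510 = 1350.0729 kJ
Q_total = 3135.7757 kJ

3135.7757 kJ


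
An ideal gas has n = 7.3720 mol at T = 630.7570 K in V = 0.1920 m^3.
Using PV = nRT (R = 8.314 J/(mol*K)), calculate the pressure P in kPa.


P = nRT/V = 7.3720 * 8.314 * 630.7570 / 0.1920
= 38659.6062 / 0.1920 = 201352.1155 Pa = 201.3521 kPa

201.3521 kPa


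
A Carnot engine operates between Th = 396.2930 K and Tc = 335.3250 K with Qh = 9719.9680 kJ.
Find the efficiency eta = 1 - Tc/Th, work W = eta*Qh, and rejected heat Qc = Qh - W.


eta = 1 - 335.3250/396.2930 = 0.1538
W = 0.1538 * 9719.9680 = 1495.3759 kJ
Qc = 9719.9680 - 1495.3759 = 8224.5921 kJ

eta = 15.3846%, W = 1495.3759 kJ, Qc = 8224.5921 kJ


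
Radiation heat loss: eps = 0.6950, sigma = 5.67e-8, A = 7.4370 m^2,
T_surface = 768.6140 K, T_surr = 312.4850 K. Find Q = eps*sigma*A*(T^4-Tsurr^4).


T^4 = 3.4901e+11
Tsurr^4 = 9.5349e+09
Q = 0.6950 * 5.67e-8 * 7.4370 * 3.3947e+11 = 99487.5450 W

99487.5450 W


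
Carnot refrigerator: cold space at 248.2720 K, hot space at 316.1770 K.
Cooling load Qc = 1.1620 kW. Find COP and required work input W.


COP = 248.2720 / 67.9050 = 3.6562
W = 1.1620 / 3.6562 = 0.3178 kW

COP = 3.6562, W = 0.3178 kW


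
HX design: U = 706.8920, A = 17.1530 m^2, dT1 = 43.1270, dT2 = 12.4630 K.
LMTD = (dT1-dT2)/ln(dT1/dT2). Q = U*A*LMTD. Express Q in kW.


LMTD = 24.7014 K
Q = 706.8920 * 17.1530 * 24.7014 = 299512.8561 W = 299.5129 kW

299.5129 kW


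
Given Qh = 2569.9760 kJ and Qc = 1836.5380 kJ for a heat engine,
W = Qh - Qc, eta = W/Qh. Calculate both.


W = 2569.9760 - 1836.5380 = 733.4380 kJ
eta = 733.4380 / 2569.9760 = 0.2854 = 28.5387%

W = 733.4380 kJ, eta = 28.5387%


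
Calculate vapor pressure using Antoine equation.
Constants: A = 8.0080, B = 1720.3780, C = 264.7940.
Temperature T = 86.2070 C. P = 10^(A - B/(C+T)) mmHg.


C+T = 351.0010
B/(C+T) = 4.9013
log10(P) = 8.0080 - 4.9013 = 3.1067
P = 10^3.1067 = 1278.3570 mmHg

1278.3570 mmHg


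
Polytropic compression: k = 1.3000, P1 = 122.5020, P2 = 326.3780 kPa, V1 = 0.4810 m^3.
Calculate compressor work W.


(k-1)/k = 0.2308
(P2/P1)^exp = 1.2537
W = 4.3333 * 122.5020 * 0.4810 * (1.2537 - 1) = 64.7907 kJ

64.7907 kJ


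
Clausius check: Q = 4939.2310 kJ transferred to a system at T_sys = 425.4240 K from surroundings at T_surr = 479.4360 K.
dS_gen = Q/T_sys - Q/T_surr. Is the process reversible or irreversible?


dS_sys = 4939.2310/425.4240 = 11.6101 kJ/K
dS_surr = -4939.2310/479.4360 = -10.3022 kJ/K
dS_gen = 11.6101 - 10.3022 = 1.3080 kJ/K (irreversible)

dS_gen = 1.3080 kJ/K, irreversible


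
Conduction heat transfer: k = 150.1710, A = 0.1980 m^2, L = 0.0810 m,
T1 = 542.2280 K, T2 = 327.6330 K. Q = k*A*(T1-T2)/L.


dT = 214.5950 K
Q = 150.1710 * 0.1980 * 214.5950 / 0.0810 = 78774.5340 W

78774.5340 W


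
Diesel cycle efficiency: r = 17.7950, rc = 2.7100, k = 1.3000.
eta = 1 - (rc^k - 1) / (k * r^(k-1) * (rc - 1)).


r^(k-1) = 2.3719
rc^k = 3.6548
eta = 0.4965 = 49.6502%

49.6502%


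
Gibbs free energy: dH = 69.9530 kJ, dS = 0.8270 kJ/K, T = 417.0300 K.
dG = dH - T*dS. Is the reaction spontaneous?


T*dS = 417.0300 * 0.8270 = 344.8838 kJ
dG = 69.9530 - 344.8838 = -274.9308 kJ (spontaneous)

dG = -274.9308 kJ, spontaneous


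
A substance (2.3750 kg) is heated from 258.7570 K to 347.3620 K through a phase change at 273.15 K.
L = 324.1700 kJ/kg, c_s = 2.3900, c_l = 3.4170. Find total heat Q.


Q1 (sensible, solid) = 2.3750 * 2.3900 * 14.3930 = 81.6983 kJ
Q2 (latent) = 2.3750 * 324.1700 = 769.9038 kJ
Q3 (sensible, liquid) = 2.3750 * 3.4170 * 74.2120 = 602.2582 kJ
Q_total = 1453.8602 kJ

1453.8602 kJ


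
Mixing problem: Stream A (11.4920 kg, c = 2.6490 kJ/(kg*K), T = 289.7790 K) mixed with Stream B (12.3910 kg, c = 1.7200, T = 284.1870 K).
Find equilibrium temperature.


num = 14878.2827
den = 51.7548
Tf = 287.4762 K

287.4762 K


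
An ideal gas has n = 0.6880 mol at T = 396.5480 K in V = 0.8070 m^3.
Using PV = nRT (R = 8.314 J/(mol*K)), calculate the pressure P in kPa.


P = nRT/V = 0.6880 * 8.314 * 396.5480 / 0.8070
= 2268.2672 / 0.8070 = 2810.7401 Pa = 2.8107 kPa

2.8107 kPa


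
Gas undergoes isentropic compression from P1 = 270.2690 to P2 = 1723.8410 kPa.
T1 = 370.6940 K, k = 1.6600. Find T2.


(k-1)/k = 0.3976
(P2/P1)^exp = 2.0890
T2 = 370.6940 * 2.0890 = 774.3850 K

774.3850 K


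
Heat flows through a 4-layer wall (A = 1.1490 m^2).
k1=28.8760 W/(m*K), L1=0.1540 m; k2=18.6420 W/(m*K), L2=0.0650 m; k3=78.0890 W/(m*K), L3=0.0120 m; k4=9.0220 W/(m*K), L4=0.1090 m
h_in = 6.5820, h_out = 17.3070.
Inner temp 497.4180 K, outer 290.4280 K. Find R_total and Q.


R_conv_in = 1/(6.5820*1.1490) = 0.1322
R_1 = 0.1540/(28.8760*1.1490) = 0.0046
R_2 = 0.0650/(18.6420*1.1490) = 0.0030
R_3 = 0.0120/(78.0890*1.1490) = 0.0001
R_4 = 0.1090/(9.0220*1.1490) = 0.0105
R_conv_out = 1/(17.3070*1.1490) = 0.0503
R_total = 0.2008 K/W
Q = 206.9900 / 0.2008 = 1030.6233 W

R_total = 0.2008 K/W, Q = 1030.6233 W


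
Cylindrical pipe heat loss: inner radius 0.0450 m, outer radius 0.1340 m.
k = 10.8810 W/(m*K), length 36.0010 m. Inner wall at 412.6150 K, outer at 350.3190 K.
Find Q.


dT = 62.2960 K
ln(ro/ri) = 1.0912
Q = 2*pi*10.8810*36.0010*62.2960 / 1.0912 = 140516.7440 W

140516.7440 W


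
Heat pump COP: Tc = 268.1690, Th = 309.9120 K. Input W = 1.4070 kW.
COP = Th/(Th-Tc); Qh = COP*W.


COP = 309.9120 / 41.7430 = 7.4243
Qh = 7.4243 * 1.4070 = 10.4460 kW

COP = 7.4243, Qh = 10.4460 kW


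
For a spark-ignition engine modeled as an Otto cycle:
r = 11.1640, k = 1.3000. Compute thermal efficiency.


r^(k-1) = 2.0623
eta = 1 - 1/2.0623 = 0.5151 = 51.5098%

51.5098%


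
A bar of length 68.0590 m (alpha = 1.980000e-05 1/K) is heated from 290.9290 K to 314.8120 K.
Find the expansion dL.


dT = 23.8830 K
dL = 1.980000e-05 * 68.0590 * 23.8830 = 0.032184 m
L_final = 68.091184 m

dL = 0.032184 m


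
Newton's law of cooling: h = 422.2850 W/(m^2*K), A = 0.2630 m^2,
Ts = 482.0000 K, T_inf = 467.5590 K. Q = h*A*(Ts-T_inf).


dT = 14.4410 K
Q = 422.2850 * 0.2630 * 14.4410 = 1603.8313 W

1603.8313 W


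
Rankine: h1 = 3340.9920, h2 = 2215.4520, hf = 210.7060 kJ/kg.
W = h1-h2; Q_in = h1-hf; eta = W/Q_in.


W = 1125.5400 kJ/kg
Q_in = 3130.2860 kJ/kg
eta = 0.3596 = 35.9565%

eta = 35.9565%


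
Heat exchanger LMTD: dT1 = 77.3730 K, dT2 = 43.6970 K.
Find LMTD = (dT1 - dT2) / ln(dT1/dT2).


dT1/dT2 = 1.7707
ln(dT1/dT2) = 0.5714
LMTD = 33.6760 / 0.5714 = 58.9402 K

58.9402 K


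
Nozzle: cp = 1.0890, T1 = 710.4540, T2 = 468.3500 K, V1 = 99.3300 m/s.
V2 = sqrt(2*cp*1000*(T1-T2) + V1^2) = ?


dT = 242.1040 K
2*cp*1000*dT = 527302.5120
V1^2 = 9866.4489
V2 = sqrt(537168.9609) = 732.9181 m/s

732.9181 m/s


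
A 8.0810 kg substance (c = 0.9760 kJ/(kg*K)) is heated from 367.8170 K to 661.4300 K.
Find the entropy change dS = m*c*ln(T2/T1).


T2/T1 = 1.7983
ln(T2/T1) = 0.5868
dS = 8.0810 * 0.9760 * 0.5868 = 4.6283 kJ/K

4.6283 kJ/K


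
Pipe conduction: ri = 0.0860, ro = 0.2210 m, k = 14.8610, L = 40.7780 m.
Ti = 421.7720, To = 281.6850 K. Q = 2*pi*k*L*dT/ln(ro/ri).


dT = 140.0870 K
ln(ro/ri) = 0.9438
Q = 2*pi*14.8610*40.7780*140.0870 / 0.9438 = 565151.1259 W

565151.1259 W


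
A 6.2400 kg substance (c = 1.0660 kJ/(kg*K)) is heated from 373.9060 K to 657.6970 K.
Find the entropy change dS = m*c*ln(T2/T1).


T2/T1 = 1.7590
ln(T2/T1) = 0.5647
dS = 6.2400 * 1.0660 * 0.5647 = 3.7566 kJ/K

3.7566 kJ/K


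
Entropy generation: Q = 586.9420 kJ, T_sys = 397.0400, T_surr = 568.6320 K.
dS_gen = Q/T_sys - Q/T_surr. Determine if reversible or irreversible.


dS_sys = 586.9420/397.0400 = 1.4783 kJ/K
dS_surr = -586.9420/568.6320 = -1.0322 kJ/K
dS_gen = 1.4783 - 1.0322 = 0.4461 kJ/K (irreversible)

dS_gen = 0.4461 kJ/K, irreversible


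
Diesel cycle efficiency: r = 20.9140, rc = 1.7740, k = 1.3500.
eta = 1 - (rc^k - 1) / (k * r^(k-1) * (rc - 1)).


r^(k-1) = 2.8984
rc^k = 2.1681
eta = 0.6143 = 61.4284%

61.4284%


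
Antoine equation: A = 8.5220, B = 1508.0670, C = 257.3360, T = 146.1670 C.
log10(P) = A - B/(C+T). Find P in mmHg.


C+T = 403.5030
B/(C+T) = 3.7374
log10(P) = 8.5220 - 3.7374 = 4.7846
P = 10^4.7846 = 60892.4017 mmHg

60892.4017 mmHg


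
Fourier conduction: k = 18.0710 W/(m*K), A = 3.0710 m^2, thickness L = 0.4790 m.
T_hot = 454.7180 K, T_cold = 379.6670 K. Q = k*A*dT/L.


dT = 75.0510 K
Q = 18.0710 * 3.0710 * 75.0510 / 0.4790 = 8695.2680 W

8695.2680 W


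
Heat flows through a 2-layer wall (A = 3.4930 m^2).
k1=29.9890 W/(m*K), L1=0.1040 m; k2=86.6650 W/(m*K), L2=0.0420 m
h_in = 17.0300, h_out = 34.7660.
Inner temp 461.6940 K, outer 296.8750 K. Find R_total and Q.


R_conv_in = 1/(17.0300*3.4930) = 0.0168
R_1 = 0.1040/(29.9890*3.4930) = 0.0010
R_2 = 0.0420/(86.6650*3.4930) = 0.0001
R_conv_out = 1/(34.7660*3.4930) = 0.0082
R_total = 0.0262 K/W
Q = 164.8190 / 0.0262 = 6296.3328 W

R_total = 0.0262 K/W, Q = 6296.3328 W


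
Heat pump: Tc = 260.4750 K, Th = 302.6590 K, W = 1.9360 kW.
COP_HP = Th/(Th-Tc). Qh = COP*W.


COP = 302.6590 / 42.1840 = 7.1747
Qh = 7.1747 * 1.9360 = 13.8903 kW

COP = 7.1747, Qh = 13.8903 kW


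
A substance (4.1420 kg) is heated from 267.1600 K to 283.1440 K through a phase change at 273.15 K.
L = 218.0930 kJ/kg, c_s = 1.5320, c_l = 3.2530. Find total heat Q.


Q1 (sensible, solid) = 4.1420 * 1.5320 * 5.9900 = 38.0098 kJ
Q2 (latent) = 4.1420 * 218.0930 = 903.3412 kJ
Q3 (sensible, liquid) = 4.1420 * 3.2530 * 9.9940 = 134.6584 kJ
Q_total = 1076.0094 kJ

1076.0094 kJ


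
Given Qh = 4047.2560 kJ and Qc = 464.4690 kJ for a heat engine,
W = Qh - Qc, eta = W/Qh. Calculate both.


W = 4047.2560 - 464.4690 = 3582.7870 kJ
eta = 3582.7870 / 4047.2560 = 0.8852 = 88.5239%

W = 3582.7870 kJ, eta = 88.5239%


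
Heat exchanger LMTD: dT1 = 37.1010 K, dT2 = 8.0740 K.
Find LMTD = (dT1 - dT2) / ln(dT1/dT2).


dT1/dT2 = 4.5951
ln(dT1/dT2) = 1.5250
LMTD = 29.0270 / 1.5250 = 19.0342 K

19.0342 K


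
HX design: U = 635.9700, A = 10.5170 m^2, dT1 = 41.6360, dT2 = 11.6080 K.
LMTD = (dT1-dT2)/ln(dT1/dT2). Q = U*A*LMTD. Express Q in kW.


LMTD = 23.5095 K
Q = 635.9700 * 10.5170 * 23.5095 = 157243.2364 W = 157.2432 kW

157.2432 kW


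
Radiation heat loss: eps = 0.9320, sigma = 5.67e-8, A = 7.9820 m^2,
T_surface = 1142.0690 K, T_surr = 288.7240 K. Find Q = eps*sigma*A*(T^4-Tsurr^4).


T^4 = 1.7013e+12
Tsurr^4 = 6.9491e+09
Q = 0.9320 * 5.67e-8 * 7.9820 * 1.6943e+12 = 714664.9188 W

714664.9188 W


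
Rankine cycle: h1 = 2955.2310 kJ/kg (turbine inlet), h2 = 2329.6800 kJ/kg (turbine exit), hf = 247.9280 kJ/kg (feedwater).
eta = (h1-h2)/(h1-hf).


W = 625.5510 kJ/kg
Q_in = 2707.3030 kJ/kg
eta = 0.2311 = 23.1061%

eta = 23.1061%


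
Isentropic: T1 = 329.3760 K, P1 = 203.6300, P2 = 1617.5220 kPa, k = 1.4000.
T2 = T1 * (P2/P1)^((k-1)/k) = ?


(k-1)/k = 0.2857
(P2/P1)^exp = 1.8078
T2 = 329.3760 * 1.8078 = 595.4389 K

595.4389 K


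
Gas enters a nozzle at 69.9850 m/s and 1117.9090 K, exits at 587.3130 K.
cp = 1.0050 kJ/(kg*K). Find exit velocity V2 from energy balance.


dT = 530.5960 K
2*cp*1000*dT = 1066497.9600
V1^2 = 4897.9002
V2 = sqrt(1071395.8602) = 1035.0825 m/s

1035.0825 m/s


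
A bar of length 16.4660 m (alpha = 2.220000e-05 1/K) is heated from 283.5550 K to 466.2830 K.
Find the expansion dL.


dT = 182.7280 K
dL = 2.220000e-05 * 16.4660 * 182.7280 = 0.066795 m
L_final = 16.532795 m

dL = 0.066795 m


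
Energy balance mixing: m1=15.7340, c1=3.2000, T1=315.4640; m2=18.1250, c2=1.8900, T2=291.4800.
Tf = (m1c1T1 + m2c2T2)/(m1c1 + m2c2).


num = 25868.2456
den = 84.6051
Tf = 305.7530 K

305.7530 K


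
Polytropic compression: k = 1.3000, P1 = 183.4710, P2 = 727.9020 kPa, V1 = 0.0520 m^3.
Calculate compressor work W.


(k-1)/k = 0.2308
(P2/P1)^exp = 1.3744
W = 4.3333 * 183.4710 * 0.0520 * (1.3744 - 1) = 15.4790 kJ

15.4790 kJ


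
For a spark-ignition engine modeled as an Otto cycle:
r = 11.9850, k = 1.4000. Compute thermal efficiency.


r^(k-1) = 2.7006
eta = 1 - 1/2.7006 = 0.6297 = 62.9708%

62.9708%


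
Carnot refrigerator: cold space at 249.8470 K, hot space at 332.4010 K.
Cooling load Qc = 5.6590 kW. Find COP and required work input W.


COP = 249.8470 / 82.5540 = 3.0265
W = 5.6590 / 3.0265 = 1.8698 kW

COP = 3.0265, W = 1.8698 kW


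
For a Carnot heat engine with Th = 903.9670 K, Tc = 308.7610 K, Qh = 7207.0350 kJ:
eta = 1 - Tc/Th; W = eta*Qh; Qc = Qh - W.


eta = 1 - 308.7610/903.9670 = 0.6584
W = 0.6584 * 7207.0350 = 4745.3839 kJ
Qc = 7207.0350 - 4745.3839 = 2461.6511 kJ

eta = 65.8438%, W = 4745.3839 kJ, Qc = 2461.6511 kJ


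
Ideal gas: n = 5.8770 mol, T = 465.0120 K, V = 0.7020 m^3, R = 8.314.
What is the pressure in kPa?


P = nRT/V = 5.8770 * 8.314 * 465.0120 / 0.7020
= 22721.1271 / 0.7020 = 32366.2779 Pa = 32.3663 kPa

32.3663 kPa


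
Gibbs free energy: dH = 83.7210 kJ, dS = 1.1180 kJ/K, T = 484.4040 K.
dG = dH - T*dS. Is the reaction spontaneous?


T*dS = 484.4040 * 1.1180 = 541.5637 kJ
dG = 83.7210 - 541.5637 = -457.8427 kJ (spontaneous)

dG = -457.8427 kJ, spontaneous


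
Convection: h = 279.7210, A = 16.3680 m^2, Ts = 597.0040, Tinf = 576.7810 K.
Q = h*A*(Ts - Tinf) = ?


dT = 20.2230 K
Q = 279.7210 * 16.3680 * 20.2230 = 92590.4661 W

92590.4661 W


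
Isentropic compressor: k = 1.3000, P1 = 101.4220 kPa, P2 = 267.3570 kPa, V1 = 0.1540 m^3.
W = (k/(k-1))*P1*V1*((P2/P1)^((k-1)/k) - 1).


(k-1)/k = 0.2308
(P2/P1)^exp = 1.2507
W = 4.3333 * 101.4220 * 0.1540 * (1.2507 - 1) = 16.9663 kJ

16.9663 kJ


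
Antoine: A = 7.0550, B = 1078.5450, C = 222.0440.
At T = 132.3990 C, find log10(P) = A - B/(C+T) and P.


C+T = 354.4430
B/(C+T) = 3.0429
log10(P) = 7.0550 - 3.0429 = 4.0121
P = 10^4.0121 = 10281.8360 mmHg

10281.8360 mmHg


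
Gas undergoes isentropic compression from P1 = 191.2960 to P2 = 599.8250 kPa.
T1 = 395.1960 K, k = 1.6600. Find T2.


(k-1)/k = 0.3976
(P2/P1)^exp = 1.5752
T2 = 395.1960 * 1.5752 = 622.5067 K

622.5067 K


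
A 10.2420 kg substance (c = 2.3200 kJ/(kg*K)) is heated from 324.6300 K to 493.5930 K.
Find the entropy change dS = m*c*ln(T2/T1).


T2/T1 = 1.5205
ln(T2/T1) = 0.4190
dS = 10.2420 * 2.3200 * 0.4190 = 9.9566 kJ/K

9.9566 kJ/K


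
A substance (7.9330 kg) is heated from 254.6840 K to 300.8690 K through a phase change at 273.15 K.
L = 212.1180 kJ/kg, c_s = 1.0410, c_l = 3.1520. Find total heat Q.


Q1 (sensible, solid) = 7.9330 * 1.0410 * 18.4660 = 152.4969 kJ
Q2 (latent) = 7.9330 * 212.1180 = 1682.7321 kJ
Q3 (sensible, liquid) = 7.9330 * 3.1520 * 27.7190 = 693.1085 kJ
Q_total = 2528.3375 kJ

2528.3375 kJ


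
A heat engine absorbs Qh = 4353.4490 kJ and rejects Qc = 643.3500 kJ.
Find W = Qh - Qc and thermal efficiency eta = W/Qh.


W = 4353.4490 - 643.3500 = 3710.0990 kJ
eta = 3710.0990 / 4353.4490 = 0.8522 = 85.2221%

W = 3710.0990 kJ, eta = 85.2221%


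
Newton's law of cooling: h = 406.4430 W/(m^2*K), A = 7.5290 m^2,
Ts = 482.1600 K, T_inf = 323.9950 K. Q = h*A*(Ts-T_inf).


dT = 158.1650 K
Q = 406.4430 * 7.5290 * 158.1650 = 484002.1949 W

484002.1949 W


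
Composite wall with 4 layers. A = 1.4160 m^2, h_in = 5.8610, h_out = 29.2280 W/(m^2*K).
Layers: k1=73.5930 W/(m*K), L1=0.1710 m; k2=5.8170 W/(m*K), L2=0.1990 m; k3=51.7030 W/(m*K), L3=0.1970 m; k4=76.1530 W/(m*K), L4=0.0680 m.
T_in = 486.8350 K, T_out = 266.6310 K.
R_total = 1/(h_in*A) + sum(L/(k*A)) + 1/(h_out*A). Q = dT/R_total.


R_conv_in = 1/(5.8610*1.4160) = 0.1205
R_1 = 0.1710/(73.5930*1.4160) = 0.0016
R_2 = 0.1990/(5.8170*1.4160) = 0.0242
R_3 = 0.1970/(51.7030*1.4160) = 0.0027
R_4 = 0.0680/(76.1530*1.4160) = 0.0006
R_conv_out = 1/(29.2280*1.4160) = 0.0242
R_total = 0.1738 K/W
Q = 220.2040 / 0.1738 = 1267.1554 W

R_total = 0.1738 K/W, Q = 1267.1554 W


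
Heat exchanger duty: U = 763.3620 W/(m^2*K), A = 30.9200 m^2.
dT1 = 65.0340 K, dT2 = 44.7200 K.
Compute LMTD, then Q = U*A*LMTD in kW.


LMTD = 54.2445 K
Q = 763.3620 * 30.9200 * 54.2445 = 1280341.9133 W = 1280.3419 kW

1280.3419 kW


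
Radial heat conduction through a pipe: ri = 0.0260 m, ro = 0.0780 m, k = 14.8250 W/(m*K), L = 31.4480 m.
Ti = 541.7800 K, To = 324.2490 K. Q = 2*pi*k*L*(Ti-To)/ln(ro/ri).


dT = 217.5310 K
ln(ro/ri) = 1.0986
Q = 2*pi*14.8250*31.4480*217.5310 / 1.0986 = 580021.7843 W

580021.7843 W


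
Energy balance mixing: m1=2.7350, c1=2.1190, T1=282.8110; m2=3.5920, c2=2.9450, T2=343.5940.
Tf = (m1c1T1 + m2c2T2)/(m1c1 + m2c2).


num = 5273.7098
den = 16.3739
Tf = 322.0801 K

322.0801 K


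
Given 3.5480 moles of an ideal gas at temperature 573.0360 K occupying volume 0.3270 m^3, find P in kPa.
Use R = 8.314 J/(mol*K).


P = nRT/V = 3.5480 * 8.314 * 573.0360 / 0.3270
= 16903.4572 / 0.3270 = 51692.5296 Pa = 51.6925 kPa

51.6925 kPa


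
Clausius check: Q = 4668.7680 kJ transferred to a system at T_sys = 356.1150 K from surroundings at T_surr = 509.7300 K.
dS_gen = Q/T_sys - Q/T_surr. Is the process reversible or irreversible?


dS_sys = 4668.7680/356.1150 = 13.1103 kJ/K
dS_surr = -4668.7680/509.7300 = -9.1593 kJ/K
dS_gen = 13.1103 - 9.1593 = 3.9510 kJ/K (irreversible)

dS_gen = 3.9510 kJ/K, irreversible


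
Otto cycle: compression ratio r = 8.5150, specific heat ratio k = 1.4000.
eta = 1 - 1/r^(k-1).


r^(k-1) = 2.3554
eta = 1 - 1/2.3554 = 0.5755 = 57.5453%

57.5453%


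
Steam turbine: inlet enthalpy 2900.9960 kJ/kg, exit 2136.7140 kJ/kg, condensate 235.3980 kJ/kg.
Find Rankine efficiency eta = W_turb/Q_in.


W = 764.2820 kJ/kg
Q_in = 2665.5980 kJ/kg
eta = 0.2867 = 28.6721%

eta = 28.6721%


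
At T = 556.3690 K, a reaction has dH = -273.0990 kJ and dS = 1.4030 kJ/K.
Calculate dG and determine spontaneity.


T*dS = 556.3690 * 1.4030 = 780.5857 kJ
dG = -273.0990 - 780.5857 = -1053.6847 kJ (spontaneous)

dG = -1053.6847 kJ, spontaneous


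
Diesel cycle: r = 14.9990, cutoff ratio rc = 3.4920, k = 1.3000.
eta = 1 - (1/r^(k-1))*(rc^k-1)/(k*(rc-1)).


r^(k-1) = 2.2533
rc^k = 5.0816
eta = 0.4409 = 44.0867%

44.0867%


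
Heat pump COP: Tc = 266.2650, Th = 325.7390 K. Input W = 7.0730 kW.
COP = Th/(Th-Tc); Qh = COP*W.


COP = 325.7390 / 59.4740 = 5.4770
Qh = 5.4770 * 7.0730 = 38.7388 kW

COP = 5.4770, Qh = 38.7388 kW


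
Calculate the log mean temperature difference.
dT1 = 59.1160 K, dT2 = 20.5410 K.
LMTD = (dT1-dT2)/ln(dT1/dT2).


dT1/dT2 = 2.8780
ln(dT1/dT2) = 1.0571
LMTD = 38.5750 / 1.0571 = 36.4921 K

36.4921 K


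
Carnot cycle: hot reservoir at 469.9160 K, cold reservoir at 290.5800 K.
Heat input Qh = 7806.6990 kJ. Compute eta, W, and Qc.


eta = 1 - 290.5800/469.9160 = 0.3816
W = 0.3816 * 7806.6990 = 2979.3030 kJ
Qc = 7806.6990 - 2979.3030 = 4827.3960 kJ

eta = 38.1634%, W = 2979.3030 kJ, Qc = 4827.3960 kJ


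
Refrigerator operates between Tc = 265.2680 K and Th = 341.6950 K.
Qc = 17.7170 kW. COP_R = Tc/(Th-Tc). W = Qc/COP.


COP = 265.2680 / 76.4270 = 3.4709
W = 17.7170 / 3.4709 = 5.1045 kW

COP = 3.4709, W = 5.1045 kW


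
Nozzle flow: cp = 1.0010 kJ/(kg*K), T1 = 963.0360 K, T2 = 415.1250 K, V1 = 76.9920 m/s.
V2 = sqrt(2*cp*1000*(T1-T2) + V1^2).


dT = 547.9110 K
2*cp*1000*dT = 1096917.8220
V1^2 = 5927.7681
V2 = sqrt(1102845.5901) = 1050.1646 m/s

1050.1646 m/s


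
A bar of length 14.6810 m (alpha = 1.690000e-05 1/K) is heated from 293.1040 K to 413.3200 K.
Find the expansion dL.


dT = 120.2160 K
dL = 1.690000e-05 * 14.6810 * 120.2160 = 0.029827 m
L_final = 14.710827 m

dL = 0.029827 m


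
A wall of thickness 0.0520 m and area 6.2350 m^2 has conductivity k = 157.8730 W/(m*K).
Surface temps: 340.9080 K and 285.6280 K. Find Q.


dT = 55.2800 K
Q = 157.8730 * 6.2350 * 55.2800 / 0.0520 = 1046427.1771 W

1046427.1771 W


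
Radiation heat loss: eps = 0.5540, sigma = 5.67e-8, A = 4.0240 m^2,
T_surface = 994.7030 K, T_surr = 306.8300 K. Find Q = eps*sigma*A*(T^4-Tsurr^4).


T^4 = 9.7898e+11
Tsurr^4 = 8.8632e+09
Q = 0.5540 * 5.67e-8 * 4.0240 * 9.7012e+11 = 122623.7816 W

122623.7816 W


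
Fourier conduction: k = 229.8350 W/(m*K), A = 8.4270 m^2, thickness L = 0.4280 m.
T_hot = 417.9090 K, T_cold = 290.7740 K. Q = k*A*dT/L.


dT = 127.1350 K
Q = 229.8350 * 8.4270 * 127.1350 / 0.4280 = 575321.3852 W

575321.3852 W


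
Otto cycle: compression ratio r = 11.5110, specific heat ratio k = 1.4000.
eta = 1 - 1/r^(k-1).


r^(k-1) = 2.6573
eta = 1 - 1/2.6573 = 0.6237 = 62.3682%

62.3682%


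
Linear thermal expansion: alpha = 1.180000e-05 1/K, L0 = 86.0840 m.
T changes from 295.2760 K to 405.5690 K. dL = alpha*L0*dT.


dT = 110.2930 K
dL = 1.180000e-05 * 86.0840 * 110.2930 = 0.112035 m
L_final = 86.196035 m

dL = 0.112035 m


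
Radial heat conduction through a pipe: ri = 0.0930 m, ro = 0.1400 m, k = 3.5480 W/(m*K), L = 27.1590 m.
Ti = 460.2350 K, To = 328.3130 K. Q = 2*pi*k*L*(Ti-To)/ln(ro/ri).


dT = 131.9220 K
ln(ro/ri) = 0.4090
Q = 2*pi*3.5480*27.1590*131.9220 / 0.4090 = 195265.5331 W

195265.5331 W


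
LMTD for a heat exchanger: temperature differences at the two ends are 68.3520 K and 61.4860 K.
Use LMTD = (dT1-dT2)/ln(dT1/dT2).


dT1/dT2 = 1.1117
ln(dT1/dT2) = 0.1059
LMTD = 6.8660 / 0.1059 = 64.8584 K

64.8584 K


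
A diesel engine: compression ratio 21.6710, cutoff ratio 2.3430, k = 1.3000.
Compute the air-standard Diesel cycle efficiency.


r^(k-1) = 2.5163
rc^k = 3.0249
eta = 0.5391 = 53.9097%

53.9097%


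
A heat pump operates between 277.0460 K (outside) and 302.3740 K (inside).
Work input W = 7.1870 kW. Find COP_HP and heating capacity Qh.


COP = 302.3740 / 25.3280 = 11.9383
Qh = 11.9383 * 7.1870 = 85.8008 kW

COP = 11.9383, Qh = 85.8008 kW


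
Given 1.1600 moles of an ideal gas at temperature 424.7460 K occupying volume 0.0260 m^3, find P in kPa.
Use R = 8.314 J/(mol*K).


P = nRT/V = 1.1600 * 8.314 * 424.7460 / 0.0260
= 4096.3524 / 0.0260 = 157552.0140 Pa = 157.5520 kPa

157.5520 kPa


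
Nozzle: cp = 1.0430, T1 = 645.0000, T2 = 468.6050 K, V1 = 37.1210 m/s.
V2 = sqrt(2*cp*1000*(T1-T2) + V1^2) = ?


dT = 176.3950 K
2*cp*1000*dT = 367959.9700
V1^2 = 1377.9686
V2 = sqrt(369337.9386) = 607.7318 m/s

607.7318 m/s


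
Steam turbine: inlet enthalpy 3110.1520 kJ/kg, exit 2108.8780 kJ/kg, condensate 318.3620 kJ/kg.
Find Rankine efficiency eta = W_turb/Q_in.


W = 1001.2740 kJ/kg
Q_in = 2791.7900 kJ/kg
eta = 0.3586 = 35.8649%

eta = 35.8649%


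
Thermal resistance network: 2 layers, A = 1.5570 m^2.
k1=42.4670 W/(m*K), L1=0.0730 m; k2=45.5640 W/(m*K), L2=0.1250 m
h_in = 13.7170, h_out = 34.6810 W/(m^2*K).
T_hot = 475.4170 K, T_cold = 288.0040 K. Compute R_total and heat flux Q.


R_conv_in = 1/(13.7170*1.5570) = 0.0468
R_1 = 0.0730/(42.4670*1.5570) = 0.0011
R_2 = 0.1250/(45.5640*1.5570) = 0.0018
R_conv_out = 1/(34.6810*1.5570) = 0.0185
R_total = 0.0682 K/W
Q = 187.4130 / 0.0682 = 2747.6950 W

R_total = 0.0682 K/W, Q = 2747.6950 W


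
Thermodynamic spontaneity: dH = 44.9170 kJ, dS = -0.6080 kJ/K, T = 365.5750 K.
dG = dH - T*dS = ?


T*dS = 365.5750 * -0.6080 = -222.2696 kJ
dG = 44.9170 + 222.2696 = 267.1866 kJ (non-spontaneous)

dG = 267.1866 kJ, non-spontaneous


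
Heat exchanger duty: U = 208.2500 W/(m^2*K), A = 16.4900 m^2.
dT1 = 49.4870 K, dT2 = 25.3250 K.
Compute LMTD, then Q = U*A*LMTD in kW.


LMTD = 36.0671 K
Q = 208.2500 * 16.4900 * 36.0671 = 123855.9645 W = 123.8560 kW

123.8560 kW


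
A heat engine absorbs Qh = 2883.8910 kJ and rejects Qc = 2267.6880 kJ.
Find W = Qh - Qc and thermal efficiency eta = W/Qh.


W = 2883.8910 - 2267.6880 = 616.2030 kJ
eta = 616.2030 / 2883.8910 = 0.2137 = 21.3671%

W = 616.2030 kJ, eta = 21.3671%


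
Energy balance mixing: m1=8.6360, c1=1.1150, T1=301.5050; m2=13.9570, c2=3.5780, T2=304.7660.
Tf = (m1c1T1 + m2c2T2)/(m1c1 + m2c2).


num = 18122.6829
den = 59.5673
Tf = 304.2389 K

304.2389 K


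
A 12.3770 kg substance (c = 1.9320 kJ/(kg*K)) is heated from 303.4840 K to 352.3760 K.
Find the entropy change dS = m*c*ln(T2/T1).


T2/T1 = 1.1611
ln(T2/T1) = 0.1494
dS = 12.3770 * 1.9320 * 0.1494 = 3.5718 kJ/K

3.5718 kJ/K


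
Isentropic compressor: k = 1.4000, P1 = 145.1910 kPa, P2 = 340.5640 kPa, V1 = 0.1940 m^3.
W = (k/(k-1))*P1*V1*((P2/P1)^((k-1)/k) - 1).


(k-1)/k = 0.2857
(P2/P1)^exp = 1.2758
W = 3.5000 * 145.1910 * 0.1940 * (1.2758 - 1) = 27.1913 kJ

27.1913 kJ


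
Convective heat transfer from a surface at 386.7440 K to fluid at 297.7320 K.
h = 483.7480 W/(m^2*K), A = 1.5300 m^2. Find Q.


dT = 89.0120 K
Q = 483.7480 * 1.5300 * 89.0120 = 65880.8468 W

65880.8468 W


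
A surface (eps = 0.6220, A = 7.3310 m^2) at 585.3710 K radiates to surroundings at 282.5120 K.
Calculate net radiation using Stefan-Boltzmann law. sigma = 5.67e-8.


T^4 = 1.1742e+11
Tsurr^4 = 6.3701e+09
Q = 0.6220 * 5.67e-8 * 7.3310 * 1.1105e+11 = 28710.2189 W

28710.2189 W


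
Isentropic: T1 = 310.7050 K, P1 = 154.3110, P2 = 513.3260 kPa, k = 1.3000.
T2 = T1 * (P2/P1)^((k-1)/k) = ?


(k-1)/k = 0.2308
(P2/P1)^exp = 1.3197
T2 = 310.7050 * 1.3197 = 410.0237 K

410.0237 K


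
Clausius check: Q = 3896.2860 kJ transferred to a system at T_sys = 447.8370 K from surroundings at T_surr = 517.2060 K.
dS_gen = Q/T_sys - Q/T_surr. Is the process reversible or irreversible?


dS_sys = 3896.2860/447.8370 = 8.7002 kJ/K
dS_surr = -3896.2860/517.2060 = -7.5333 kJ/K
dS_gen = 8.7002 - 7.5333 = 1.1669 kJ/K (irreversible)

dS_gen = 1.1669 kJ/K, irreversible


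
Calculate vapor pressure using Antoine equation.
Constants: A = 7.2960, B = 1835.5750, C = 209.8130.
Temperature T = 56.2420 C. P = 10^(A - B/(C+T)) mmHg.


C+T = 266.0550
B/(C+T) = 6.8992
log10(P) = 7.2960 - 6.8992 = 0.3968
P = 10^0.3968 = 2.4933 mmHg

2.4933 mmHg


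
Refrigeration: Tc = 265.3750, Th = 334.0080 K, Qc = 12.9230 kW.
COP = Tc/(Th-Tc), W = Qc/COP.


COP = 265.3750 / 68.6330 = 3.8666
W = 12.9230 / 3.8666 = 3.3422 kW

COP = 3.8666, W = 3.3422 kW


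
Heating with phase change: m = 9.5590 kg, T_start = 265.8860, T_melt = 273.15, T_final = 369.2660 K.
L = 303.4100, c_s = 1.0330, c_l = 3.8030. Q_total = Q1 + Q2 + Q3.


Q1 (sensible, solid) = 9.5590 * 1.0330 * 7.2640 = 71.7280 kJ
Q2 (latent) = 9.5590 * 303.4100 = 2900.2962 kJ
Q3 (sensible, liquid) = 9.5590 * 3.8030 * 96.1160 = 3494.0931 kJ
Q_total = 6466.1173 kJ

6466.1173 kJ


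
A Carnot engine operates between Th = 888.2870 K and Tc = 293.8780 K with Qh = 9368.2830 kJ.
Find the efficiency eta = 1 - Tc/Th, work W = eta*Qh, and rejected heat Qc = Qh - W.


eta = 1 - 293.8780/888.2870 = 0.6692
W = 0.6692 * 9368.2830 = 6268.9105 kJ
Qc = 9368.2830 - 6268.9105 = 3099.3725 kJ

eta = 66.9163%, W = 6268.9105 kJ, Qc = 3099.3725 kJ


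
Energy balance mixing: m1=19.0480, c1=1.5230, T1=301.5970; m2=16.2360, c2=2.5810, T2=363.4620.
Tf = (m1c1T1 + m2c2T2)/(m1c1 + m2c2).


num = 23980.2776
den = 70.9152
Tf = 338.1542 K

338.1542 K


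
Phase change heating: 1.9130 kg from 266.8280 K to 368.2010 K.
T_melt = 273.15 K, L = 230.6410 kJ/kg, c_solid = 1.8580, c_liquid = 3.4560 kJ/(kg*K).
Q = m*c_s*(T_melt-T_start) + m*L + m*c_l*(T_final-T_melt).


Q1 (sensible, solid) = 1.9130 * 1.8580 * 6.3220 = 22.4706 kJ
Q2 (latent) = 1.9130 * 230.6410 = 441.2162 kJ
Q3 (sensible, liquid) = 1.9130 * 3.4560 * 95.0510 = 628.4133 kJ
Q_total = 1092.1002 kJ

1092.1002 kJ


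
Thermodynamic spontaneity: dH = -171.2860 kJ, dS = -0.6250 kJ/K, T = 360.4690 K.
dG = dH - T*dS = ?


T*dS = 360.4690 * -0.6250 = -225.2931 kJ
dG = -171.2860 + 225.2931 = 54.0071 kJ (non-spontaneous)

dG = 54.0071 kJ, non-spontaneous


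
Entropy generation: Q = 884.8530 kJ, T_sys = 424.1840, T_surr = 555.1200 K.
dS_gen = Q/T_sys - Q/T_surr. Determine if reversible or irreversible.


dS_sys = 884.8530/424.1840 = 2.0860 kJ/K
dS_surr = -884.8530/555.1200 = -1.5940 kJ/K
dS_gen = 2.0860 - 1.5940 = 0.4920 kJ/K (irreversible)

dS_gen = 0.4920 kJ/K, irreversible


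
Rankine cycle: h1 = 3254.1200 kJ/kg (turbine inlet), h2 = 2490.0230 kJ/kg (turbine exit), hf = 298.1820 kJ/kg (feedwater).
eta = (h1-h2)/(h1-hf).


W = 764.0970 kJ/kg
Q_in = 2955.9380 kJ/kg
eta = 0.2585 = 25.8496%

eta = 25.8496%


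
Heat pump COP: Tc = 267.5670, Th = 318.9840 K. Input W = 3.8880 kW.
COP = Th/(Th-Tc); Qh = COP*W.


COP = 318.9840 / 51.4170 = 6.2039
Qh = 6.2039 * 3.8880 = 24.1206 kW

COP = 6.2039, Qh = 24.1206 kW


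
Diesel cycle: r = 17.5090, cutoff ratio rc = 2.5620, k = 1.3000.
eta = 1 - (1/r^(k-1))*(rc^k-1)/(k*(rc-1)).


r^(k-1) = 2.3604
rc^k = 3.3974
eta = 0.4998 = 49.9797%

49.9797%


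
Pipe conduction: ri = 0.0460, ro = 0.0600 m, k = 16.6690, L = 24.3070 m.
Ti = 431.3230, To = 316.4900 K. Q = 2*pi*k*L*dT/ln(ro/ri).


dT = 114.8330 K
ln(ro/ri) = 0.2657
Q = 2*pi*16.6690*24.3070*114.8330 / 0.2657 = 1100248.4311 W

1100248.4311 W


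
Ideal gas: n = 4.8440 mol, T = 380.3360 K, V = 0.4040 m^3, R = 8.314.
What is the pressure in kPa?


P = nRT/V = 4.8440 * 8.314 * 380.3360 / 0.4040
= 15317.2778 / 0.4040 = 37914.0540 Pa = 37.9141 kPa

37.9141 kPa


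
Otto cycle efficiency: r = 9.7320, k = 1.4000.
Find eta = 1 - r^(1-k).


r^(k-1) = 2.4847
eta = 1 - 1/2.4847 = 0.5975 = 59.7543%

59.7543%


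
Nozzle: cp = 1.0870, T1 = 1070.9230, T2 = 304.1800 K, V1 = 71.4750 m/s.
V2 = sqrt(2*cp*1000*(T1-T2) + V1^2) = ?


dT = 766.7430 K
2*cp*1000*dT = 1666899.2820
V1^2 = 5108.6756
V2 = sqrt(1672007.9576) = 1293.0615 m/s

1293.0615 m/s


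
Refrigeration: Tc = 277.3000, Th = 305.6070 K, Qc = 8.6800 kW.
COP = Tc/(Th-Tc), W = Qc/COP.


COP = 277.3000 / 28.3070 = 9.7962
W = 8.6800 / 9.7962 = 0.8861 kW

COP = 9.7962, W = 0.8861 kW


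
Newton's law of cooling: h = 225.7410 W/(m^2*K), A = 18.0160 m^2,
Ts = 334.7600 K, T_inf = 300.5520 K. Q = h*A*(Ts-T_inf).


dT = 34.2080 K
Q = 225.7410 * 18.0160 * 34.2080 = 139122.2207 W

139122.2207 W


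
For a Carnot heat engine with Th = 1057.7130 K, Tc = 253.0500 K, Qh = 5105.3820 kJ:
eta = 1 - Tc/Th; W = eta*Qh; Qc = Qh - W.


eta = 1 - 253.0500/1057.7130 = 0.7608
W = 0.7608 * 5105.3820 = 3883.9572 kJ
Qc = 5105.3820 - 3883.9572 = 1221.4248 kJ

eta = 76.0757%, W = 3883.9572 kJ, Qc = 1221.4248 kJ


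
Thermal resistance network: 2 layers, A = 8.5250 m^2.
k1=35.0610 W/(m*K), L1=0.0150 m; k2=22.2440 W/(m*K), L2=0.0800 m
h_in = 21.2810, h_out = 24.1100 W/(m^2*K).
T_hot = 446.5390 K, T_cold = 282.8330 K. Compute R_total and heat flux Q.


R_conv_in = 1/(21.2810*8.5250) = 0.0055
R_1 = 0.0150/(35.0610*8.5250) = 5.0185e-05
R_2 = 0.0800/(22.2440*8.5250) = 0.0004
R_conv_out = 1/(24.1100*8.5250) = 0.0049
R_total = 0.0108 K/W
Q = 163.7060 / 0.0108 = 15088.9442 W

R_total = 0.0108 K/W, Q = 15088.9442 W


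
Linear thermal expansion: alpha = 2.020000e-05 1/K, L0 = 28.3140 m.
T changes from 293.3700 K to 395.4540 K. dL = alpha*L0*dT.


dT = 102.0840 K
dL = 2.020000e-05 * 28.3140 * 102.0840 = 0.058386 m
L_final = 28.372386 m

dL = 0.058386 m


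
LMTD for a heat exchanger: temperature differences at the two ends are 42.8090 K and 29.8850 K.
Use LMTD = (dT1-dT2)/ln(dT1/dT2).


dT1/dT2 = 1.4325
ln(dT1/dT2) = 0.3594
LMTD = 12.9240 / 0.3594 = 35.9608 K

35.9608 K


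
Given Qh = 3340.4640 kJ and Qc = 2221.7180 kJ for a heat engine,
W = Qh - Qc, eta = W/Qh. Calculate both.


W = 3340.4640 - 2221.7180 = 1118.7460 kJ
eta = 1118.7460 / 3340.4640 = 0.3349 = 33.4907%

W = 1118.7460 kJ, eta = 33.4907%


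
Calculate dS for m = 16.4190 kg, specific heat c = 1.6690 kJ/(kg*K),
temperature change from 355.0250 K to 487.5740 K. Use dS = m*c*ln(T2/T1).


T2/T1 = 1.3734
ln(T2/T1) = 0.3173
dS = 16.4190 * 1.6690 * 0.3173 = 8.6938 kJ/K

8.6938 kJ/K


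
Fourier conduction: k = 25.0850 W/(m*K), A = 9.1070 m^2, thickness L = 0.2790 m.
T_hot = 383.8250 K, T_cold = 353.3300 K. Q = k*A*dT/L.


dT = 30.4950 K
Q = 25.0850 * 9.1070 * 30.4950 / 0.2790 = 24969.7317 W

24969.7317 W


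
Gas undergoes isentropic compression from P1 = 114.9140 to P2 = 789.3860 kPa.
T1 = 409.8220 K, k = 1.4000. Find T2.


(k-1)/k = 0.2857
(P2/P1)^exp = 1.7343
T2 = 409.8220 * 1.7343 = 710.7457 K

710.7457 K


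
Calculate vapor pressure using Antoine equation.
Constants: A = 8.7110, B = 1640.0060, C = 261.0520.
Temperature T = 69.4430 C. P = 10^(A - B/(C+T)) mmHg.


C+T = 330.4950
B/(C+T) = 4.9623
log10(P) = 8.7110 - 4.9623 = 3.7487
P = 10^3.7487 = 5606.9703 mmHg

5606.9703 mmHg


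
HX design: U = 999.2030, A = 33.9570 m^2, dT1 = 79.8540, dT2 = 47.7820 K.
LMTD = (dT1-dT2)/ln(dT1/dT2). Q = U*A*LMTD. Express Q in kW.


LMTD = 62.4514 K
Q = 999.2030 * 33.9570 * 62.4514 = 2118973.5476 W = 2118.9735 kW

2118.9735 kW


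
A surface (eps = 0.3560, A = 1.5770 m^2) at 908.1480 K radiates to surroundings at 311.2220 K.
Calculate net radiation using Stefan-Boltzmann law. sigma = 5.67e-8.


T^4 = 6.8018e+11
Tsurr^4 = 9.3817e+09
Q = 0.3560 * 5.67e-8 * 1.5770 * 6.7080e+11 = 21353.0252 W

21353.0252 W


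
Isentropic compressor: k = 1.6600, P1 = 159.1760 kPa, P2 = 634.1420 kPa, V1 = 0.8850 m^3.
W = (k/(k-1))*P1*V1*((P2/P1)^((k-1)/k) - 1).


(k-1)/k = 0.3976
(P2/P1)^exp = 1.7325
W = 2.5152 * 159.1760 * 0.8850 * (1.7325 - 1) = 259.5384 kJ

259.5384 kJ


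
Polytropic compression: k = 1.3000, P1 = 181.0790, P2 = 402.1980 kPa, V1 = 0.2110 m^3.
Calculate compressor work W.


(k-1)/k = 0.2308
(P2/P1)^exp = 1.2022
W = 4.3333 * 181.0790 * 0.2110 * (1.2022 - 1) = 33.4782 kJ

33.4782 kJ


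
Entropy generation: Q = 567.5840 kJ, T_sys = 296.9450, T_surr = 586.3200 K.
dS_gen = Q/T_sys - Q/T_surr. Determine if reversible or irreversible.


dS_sys = 567.5840/296.9450 = 1.9114 kJ/K
dS_surr = -567.5840/586.3200 = -0.9680 kJ/K
dS_gen = 1.9114 - 0.9680 = 0.9434 kJ/K (irreversible)

dS_gen = 0.9434 kJ/K, irreversible


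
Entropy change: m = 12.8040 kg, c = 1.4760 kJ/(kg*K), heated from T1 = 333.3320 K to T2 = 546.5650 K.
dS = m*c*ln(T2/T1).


T2/T1 = 1.6397
ln(T2/T1) = 0.4945
dS = 12.8040 * 1.4760 * 0.4945 = 9.3457 kJ/K

9.3457 kJ/K


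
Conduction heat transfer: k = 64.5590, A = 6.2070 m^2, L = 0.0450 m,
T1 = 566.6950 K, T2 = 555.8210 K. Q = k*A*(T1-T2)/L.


dT = 10.8740 K
Q = 64.5590 * 6.2070 * 10.8740 / 0.0450 = 96831.2091 W

96831.2091 W


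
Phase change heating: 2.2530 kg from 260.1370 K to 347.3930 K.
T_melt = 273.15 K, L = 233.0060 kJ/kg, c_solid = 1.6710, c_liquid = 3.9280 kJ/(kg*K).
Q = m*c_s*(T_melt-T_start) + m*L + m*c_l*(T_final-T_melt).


Q1 (sensible, solid) = 2.2530 * 1.6710 * 13.0130 = 48.9909 kJ
Q2 (latent) = 2.2530 * 233.0060 = 524.9625 kJ
Q3 (sensible, liquid) = 2.2530 * 3.9280 * 74.2430 = 657.0345 kJ
Q_total = 1230.9879 kJ

1230.9879 kJ


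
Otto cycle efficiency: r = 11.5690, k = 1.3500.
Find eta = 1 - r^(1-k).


r^(k-1) = 2.3559
eta = 1 - 1/2.3559 = 0.5755 = 57.5531%

57.5531%


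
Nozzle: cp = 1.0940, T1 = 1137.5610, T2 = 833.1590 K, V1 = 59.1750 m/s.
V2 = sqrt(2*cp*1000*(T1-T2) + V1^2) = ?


dT = 304.4020 K
2*cp*1000*dT = 666031.5760
V1^2 = 3501.6806
V2 = sqrt(669533.2566) = 818.2501 m/s

818.2501 m/s


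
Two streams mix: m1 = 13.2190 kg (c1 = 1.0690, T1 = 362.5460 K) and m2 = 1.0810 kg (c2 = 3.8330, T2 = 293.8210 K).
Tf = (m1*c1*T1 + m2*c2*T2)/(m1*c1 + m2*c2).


num = 6340.6171
den = 18.2746
Tf = 346.9637 K

346.9637 K


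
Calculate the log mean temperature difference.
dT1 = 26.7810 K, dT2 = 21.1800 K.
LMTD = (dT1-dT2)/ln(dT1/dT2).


dT1/dT2 = 1.2644
ln(dT1/dT2) = 0.2346
LMTD = 5.6010 / 0.2346 = 23.8711 K

23.8711 K


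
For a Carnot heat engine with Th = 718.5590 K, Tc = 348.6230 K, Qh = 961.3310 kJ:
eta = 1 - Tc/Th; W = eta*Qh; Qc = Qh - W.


eta = 1 - 348.6230/718.5590 = 0.5148
W = 0.5148 * 961.3310 = 494.9224 kJ
Qc = 961.3310 - 494.9224 = 466.4086 kJ

eta = 51.4830%, W = 494.9224 kJ, Qc = 466.4086 kJ


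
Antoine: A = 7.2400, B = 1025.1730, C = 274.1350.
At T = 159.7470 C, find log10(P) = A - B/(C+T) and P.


C+T = 433.8820
B/(C+T) = 2.3628
log10(P) = 7.2400 - 2.3628 = 4.8772
P = 10^4.8772 = 75371.6135 mmHg

75371.6135 mmHg


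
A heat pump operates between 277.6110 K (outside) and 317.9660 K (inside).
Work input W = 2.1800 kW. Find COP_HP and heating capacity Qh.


COP = 317.9660 / 40.3550 = 7.8792
Qh = 7.8792 * 2.1800 = 17.1767 kW

COP = 7.8792, Qh = 17.1767 kW


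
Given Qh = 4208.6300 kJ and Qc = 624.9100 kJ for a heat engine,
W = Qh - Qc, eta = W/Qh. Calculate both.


W = 4208.6300 - 624.9100 = 3583.7200 kJ
eta = 3583.7200 / 4208.6300 = 0.8515 = 85.1517%

W = 3583.7200 kJ, eta = 85.1517%


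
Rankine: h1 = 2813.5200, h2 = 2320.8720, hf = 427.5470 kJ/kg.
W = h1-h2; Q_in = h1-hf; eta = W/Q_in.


W = 492.6480 kJ/kg
Q_in = 2385.9730 kJ/kg
eta = 0.2065 = 20.6477%

eta = 20.6477%


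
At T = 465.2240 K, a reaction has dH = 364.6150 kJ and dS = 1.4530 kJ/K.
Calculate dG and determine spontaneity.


T*dS = 465.2240 * 1.4530 = 675.9705 kJ
dG = 364.6150 - 675.9705 = -311.3555 kJ (spontaneous)

dG = -311.3555 kJ, spontaneous


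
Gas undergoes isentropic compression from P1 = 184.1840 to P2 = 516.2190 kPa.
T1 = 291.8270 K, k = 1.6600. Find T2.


(k-1)/k = 0.3976
(P2/P1)^exp = 1.5064
T2 = 291.8270 * 1.5064 = 439.6224 K

439.6224 K


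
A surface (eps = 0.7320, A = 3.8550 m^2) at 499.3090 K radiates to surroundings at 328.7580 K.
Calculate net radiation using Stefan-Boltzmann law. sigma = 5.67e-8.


T^4 = 6.2155e+10
Tsurr^4 = 1.1682e+10
Q = 0.7320 * 5.67e-8 * 3.8550 * 5.0474e+10 = 8075.7385 W

8075.7385 W


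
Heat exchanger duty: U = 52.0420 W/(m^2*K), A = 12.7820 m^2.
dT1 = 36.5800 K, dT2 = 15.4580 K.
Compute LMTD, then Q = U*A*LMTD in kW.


LMTD = 24.5213 K
Q = 52.0420 * 12.7820 * 24.5213 = 16311.5631 W = 16.3116 kW

16.3116 kW


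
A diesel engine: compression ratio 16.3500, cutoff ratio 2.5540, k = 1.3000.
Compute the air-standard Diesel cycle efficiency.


r^(k-1) = 2.3124
rc^k = 3.3837
eta = 0.4897 = 48.9736%

48.9736%


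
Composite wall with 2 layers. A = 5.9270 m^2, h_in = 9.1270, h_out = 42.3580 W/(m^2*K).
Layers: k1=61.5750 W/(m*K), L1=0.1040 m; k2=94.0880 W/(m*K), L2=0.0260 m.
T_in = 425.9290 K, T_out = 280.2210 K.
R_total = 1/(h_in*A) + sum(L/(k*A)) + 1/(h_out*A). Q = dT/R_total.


R_conv_in = 1/(9.1270*5.9270) = 0.0185
R_1 = 0.1040/(61.5750*5.9270) = 0.0003
R_2 = 0.0260/(94.0880*5.9270) = 4.6623e-05
R_conv_out = 1/(42.3580*5.9270) = 0.0040
R_total = 0.0228 K/W
Q = 145.7080 / 0.0228 = 6390.5574 W

R_total = 0.0228 K/W, Q = 6390.5574 W
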